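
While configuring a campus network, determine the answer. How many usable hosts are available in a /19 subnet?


Given: subnet mask /19
Host bits = 32 - 19 = 13
Total addresses = 2^13 = 8192
Usable hosts = 8192 - 2 (network + broadcast) = 8190

8190


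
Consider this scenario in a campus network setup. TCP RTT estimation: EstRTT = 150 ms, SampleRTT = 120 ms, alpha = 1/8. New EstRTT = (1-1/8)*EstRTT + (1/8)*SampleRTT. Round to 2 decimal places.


Given: EstRTT = 150 ms, SampleRTT = 120 ms, alpha = 1/8
New EstRTT = (1 - alpha) * EstRTT + alpha * SampleRTT
(7/8) * 150 = 131.25
(1/8) * 120 = 15
New EstRTT = 131.25 + 15 = 146.25 ms -> 146.25 ms (2 dp)

146.25


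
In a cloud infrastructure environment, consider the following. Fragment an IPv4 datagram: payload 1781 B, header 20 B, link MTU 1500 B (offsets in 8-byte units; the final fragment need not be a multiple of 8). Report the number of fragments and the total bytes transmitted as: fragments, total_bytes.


Max data per non-final fragment = floor((MTU - header)/8)*8 = floor((1500 - 20)/8)*8 = floor(1480/8)*8 = 1480 B
Final fragment needs no 8-byte alignment: it can carry up to MTU - header = 1480 B
Non-final fragments needed = ceil((payload - 1480) / 1480) = ceil(301/1480) = ceil(0.2034) = 1
Number of fragments = 1 + 1 = 2
Fragment sizes (data): 1 * 1480 B + 301 B (last, 301 <= 1480 OK)
Total bytes sent = payload + n_frags * header = 1781 + 2*20 = 1781 + 40 = 1821 B

2, 1821


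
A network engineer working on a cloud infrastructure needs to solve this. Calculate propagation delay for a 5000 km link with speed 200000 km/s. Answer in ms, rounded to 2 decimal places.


Given: distance = 5000 km, speed = 200000 km/s
Delay = distance / speed = 5000 / 200000 seconds
Delay in ms = 5000 * 1000 / 200000
Delay = 25.0000 ms
Rounded to 2 dp = 25.00 ms

25.00


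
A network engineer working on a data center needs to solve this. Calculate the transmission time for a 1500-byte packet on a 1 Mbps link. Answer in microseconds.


Given: packet = 1500 bytes, bandwidth = 1 Mbps
Packet in bits = 1500 * 8 = 12000 bits
Bandwidth = 1 * 10^6 = 1000000 bps
Time = 12000 / 1000000 seconds
Time in us = 12000 * 10^6 / 1000000 = 12000

12000


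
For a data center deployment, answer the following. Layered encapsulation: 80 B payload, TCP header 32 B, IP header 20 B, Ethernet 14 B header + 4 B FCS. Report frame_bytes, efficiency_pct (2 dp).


TCP segment = 80 + 32 = 112 B
IP packet = 112 + 20 = 132 B
Ethernet frame = 132 + 14 + 4 = 150 B
Efficiency = app / frame = 80 / 150 = 0.533333 = 53.3333% -> 53.33% (2 dp)

150, 53.33


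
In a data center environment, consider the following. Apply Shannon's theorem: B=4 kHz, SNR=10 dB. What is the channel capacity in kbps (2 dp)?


Given: B = 4 kHz, SNR = 10 dB
SNR linear = 10^(10/10) = 10
1 + SNR = 11
log2(11) = 3.4594316186
C = 4 * 1000 * 3.4594316186 = 13837.7265 bps
C = 13.837726 kbps -> 13.84 kbps (2 dp)

13.84


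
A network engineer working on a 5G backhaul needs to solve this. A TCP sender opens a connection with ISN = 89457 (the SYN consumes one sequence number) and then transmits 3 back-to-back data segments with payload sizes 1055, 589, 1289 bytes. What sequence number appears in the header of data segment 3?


The SYN occupies sequence number ISN = 89457, so the first data byte is ISN + 1 = 89458.
SEQ of data segment i = (ISN + 1) + sum of payload sizes of segments 1..i-1.
Segment 1: SEQ = 89458, payload = 1055 bytes
Segment 2: SEQ = 90513, payload = 589 bytes
Segment 3: SEQ = 91102, payload = 1289 bytes
SEQ of segment 3 = 89458 + 1055 + 589 = 91102

91102


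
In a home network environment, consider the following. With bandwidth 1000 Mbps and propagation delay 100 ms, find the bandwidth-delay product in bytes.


Given: bandwidth = 1000 Mbps, delay = 100 ms
BDP in bits = 1000 * 10^6 * 100 / 1000
BDP in bits = 100000000
BDP in bytes = 100000000 / 8 = 12500000

12500000


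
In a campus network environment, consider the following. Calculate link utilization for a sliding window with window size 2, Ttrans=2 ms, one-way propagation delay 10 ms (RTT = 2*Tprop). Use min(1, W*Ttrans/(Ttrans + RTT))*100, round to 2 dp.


Given: W = 2, Ttrans = 2 ms, RTT = 20 ms (= 2 * Tprop, Tprop = 10 ms)
Cycle time = Ttrans + RTT = 2 + 20 = 22 ms (first packet sent until its ACK returns)
W * Ttrans = 2 * 2 = 4 ms of sending per cycle
W * Ttrans / (Ttrans + RTT) = 4 / 22 = 0.181818
U = min(1, 0.181818) = 0.181818
U% = 18.18%

18.18


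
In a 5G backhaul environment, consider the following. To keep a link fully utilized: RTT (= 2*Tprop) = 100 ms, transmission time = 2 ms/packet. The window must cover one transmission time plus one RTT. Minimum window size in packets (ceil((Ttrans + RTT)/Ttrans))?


Given: Ttrans = 2 ms, RTT = 100 ms (= 2 * Tprop, Tprop = 50 ms)
Time until first ACK returns = Ttrans + RTT = 2 + 100 = 102 ms
Need W * Ttrans >= Ttrans + RTT  ->  W >= (Ttrans + RTT) / Ttrans
(Ttrans + RTT) / Ttrans = 102 / 2 = 51
W_min = ceil(51) = 51

51


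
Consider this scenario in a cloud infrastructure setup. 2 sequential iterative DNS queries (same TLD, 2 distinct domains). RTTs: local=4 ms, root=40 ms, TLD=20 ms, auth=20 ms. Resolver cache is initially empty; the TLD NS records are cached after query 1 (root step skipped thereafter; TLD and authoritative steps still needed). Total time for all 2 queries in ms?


Lookup 1 (cold cache): local + root + TLD + auth = 4 + 40 + 20 + 20 = 84 ms
Lookups 2..2 (TLD NS cached -> skip root; new domain -> still ask TLD and auth): local + TLD + auth = 4 + 20 + 20 = 44 ms each
Remaining 1 lookups: 1 * 44 = 44 ms
Total = 84 + 44 = 128 ms

128


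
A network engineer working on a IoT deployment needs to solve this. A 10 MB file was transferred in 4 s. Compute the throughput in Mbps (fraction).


Given: file = 10 MB, time = 4 s
File in Mb = 10 * 8 = 80 Mb
Throughput = 80 / 4 Mbps
Throughput = 20 Mbps

20


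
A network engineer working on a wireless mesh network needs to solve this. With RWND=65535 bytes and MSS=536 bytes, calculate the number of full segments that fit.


Given: RWND = 65535 bytes, MSS = 536 bytes
Full segments = floor(RWND / MSS)
Full segments = floor(65535 / 536)
Full segments = floor(122.2668) = 122

122


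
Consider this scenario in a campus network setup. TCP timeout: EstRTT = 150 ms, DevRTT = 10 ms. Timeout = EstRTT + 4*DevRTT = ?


Given: EstRTT = 150 ms, DevRTT = 10 ms
Timeout = EstRTT + 4 * DevRTT
4 * DevRTT = 4 * 10 = 40
Timeout = 150 + 40 = 190 ms

190


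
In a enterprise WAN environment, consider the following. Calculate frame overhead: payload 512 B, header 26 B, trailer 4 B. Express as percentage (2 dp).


Given: payload = 512 B, header = 26 B, trailer = 4 B
Overhead bytes = header + trailer = 26 + 4 = 30
Total frame = payload + overhead = 512 + 30 = 542
Overhead % = 30 / 542 * 100 = 5.5351% -> 5.54% (2 dp)

5.54


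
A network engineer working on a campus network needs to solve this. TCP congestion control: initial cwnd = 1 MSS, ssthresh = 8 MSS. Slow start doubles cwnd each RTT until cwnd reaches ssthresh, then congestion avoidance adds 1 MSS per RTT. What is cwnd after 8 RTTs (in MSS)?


RTT 0: cwnd = 1 MSS (initial)
RTT 1: cwnd = 2 MSS (slow start, doubled)
RTT 2: cwnd = 4 MSS (slow start, doubled)
RTT 3: cwnd = 8 MSS (slow start, doubled)
RTT 4: cwnd = 9 MSS (congestion avoidance, +1)
RTT 5: cwnd = 10 MSS (congestion avoidance, +1)
RTT 6: cwnd = 11 MSS (congestion avoidance, +1)
RTT 7: cwnd = 12 MSS (congestion avoidance, +1)
RTT 8: cwnd = 13 MSS (congestion avoidance, +1)

13


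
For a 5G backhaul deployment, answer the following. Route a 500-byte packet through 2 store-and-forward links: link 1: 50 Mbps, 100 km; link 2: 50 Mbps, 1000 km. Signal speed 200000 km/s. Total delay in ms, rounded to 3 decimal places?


Packet = 500 bytes = 4000 bits. Store-and-forward: sum (t_trans + t_prop) per link.
Link 1: t_trans = 4000/(50*10^6) s = 0.0800 ms; t_prop = 100/200000 s = 0.5000 ms; subtotal = 0.5800 ms
Link 2: t_trans = 4000/(50*10^6) s = 0.0800 ms; t_prop = 1000/200000 s = 5.0000 ms; subtotal = 5.0800 ms
End-to-end = 0.5800 + 5.0800 = 5.6600 ms -> 5.660 ms (3 dp)

5.660


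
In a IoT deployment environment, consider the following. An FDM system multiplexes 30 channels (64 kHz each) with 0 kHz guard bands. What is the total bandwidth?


Given: 30 channels, 64 kHz each, guard = 0 kHz
Channel bandwidth = 30 * 64 = 1920 kHz
Guard bands = 29 gaps * 0 kHz = 0 kHz
Total = 1920 + 0 = 1920 kHz

1920


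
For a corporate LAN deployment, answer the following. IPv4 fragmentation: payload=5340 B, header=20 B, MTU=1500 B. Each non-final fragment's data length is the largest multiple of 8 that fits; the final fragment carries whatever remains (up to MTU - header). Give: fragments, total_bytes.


Max data per non-final fragment = floor((MTU - header)/8)*8 = floor((1500 - 20)/8)*8 = floor(1480/8)*8 = 1480 B
Final fragment needs no 8-byte alignment: it can carry up to MTU - header = 1480 B
Non-final fragments needed = ceil((payload - 1480) / 1480) = ceil(3860/1480) = ceil(2.6081) = 3
Number of fragments = 3 + 1 = 4
Fragment sizes (data): 3 * 1480 B + 900 B (last, 900 <= 1480 OK)
Total bytes sent = payload + n_frags * header = 5340 + 4*20 = 5340 + 80 = 5420 B

4, 5420


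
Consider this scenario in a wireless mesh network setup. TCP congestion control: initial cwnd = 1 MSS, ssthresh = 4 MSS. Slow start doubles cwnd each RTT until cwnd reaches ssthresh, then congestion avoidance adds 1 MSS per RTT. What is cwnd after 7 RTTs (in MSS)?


RTT 0: cwnd = 1 MSS (initial)
RTT 1: cwnd = 2 MSS (slow start, doubled)
RTT 2: cwnd = 4 MSS (slow start, doubled)
RTT 3: cwnd = 5 MSS (congestion avoidance, +1)
RTT 4: cwnd = 6 MSS (congestion avoidance, +1)
RTT 5: cwnd = 7 MSS (congestion avoidance, +1)
RTT 6: cwnd = 8 MSS (congestion avoidance, +1)
RTT 7: cwnd = 9 MSS (congestion avoidance, +1)

9


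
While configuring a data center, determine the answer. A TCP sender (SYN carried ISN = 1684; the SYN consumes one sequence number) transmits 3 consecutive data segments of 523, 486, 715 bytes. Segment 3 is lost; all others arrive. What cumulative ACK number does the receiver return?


SYN uses sequence number 1684; first data byte = ISN + 1 = 1685.
Segment 1: SEQ = 1685, len = 523 B, covers [1685, 2207]
Segment 2: SEQ = 2208, len = 486 B, covers [2208, 2693]
Segment 3: SEQ = 2694, len = 715 B, covers [2694, 3408] [LOST]
In-order data received: bytes [1685, 2693] (segments 1..2).
Segment 3 missing -> gap begins at byte 2694.
Cumulative ACK = next expected in-order byte = 1685 + 523 + 486 = 2694

2694


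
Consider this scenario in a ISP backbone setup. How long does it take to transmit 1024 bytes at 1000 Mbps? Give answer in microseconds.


Given: packet = 1024 bytes, bandwidth = 1000 Mbps
Packet in bits = 1024 * 8 = 8192 bits
Bandwidth = 1000 * 10^6 = 1000000000 bps
Time = 8192 / 1000000000 seconds
Time in us = 8192 * 10^6 / 1000000000 = 8.192

8.192


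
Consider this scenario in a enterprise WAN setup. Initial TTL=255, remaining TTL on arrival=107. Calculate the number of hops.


Given: initial TTL = 255, received TTL = 107
Hops = initial TTL - received TTL
Hops = 255 - 107 = 148

148


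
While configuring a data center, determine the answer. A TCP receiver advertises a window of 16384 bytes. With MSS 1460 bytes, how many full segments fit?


Given: RWND = 16384 bytes, MSS = 1460 bytes
Full segments = floor(RWND / MSS)
Full segments = floor(16384 / 1460)
Full segments = floor(11.2219) = 11

11


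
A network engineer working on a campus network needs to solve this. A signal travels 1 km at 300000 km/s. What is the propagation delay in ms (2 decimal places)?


Given: distance = 1 km, speed = 300000 km/s
Delay = distance / speed = 1 / 300000 seconds
Delay in ms = 1 * 1000 / 300000
Delay = 0.0033 ms
Rounded to 2 dp = 0.00 ms

0.00


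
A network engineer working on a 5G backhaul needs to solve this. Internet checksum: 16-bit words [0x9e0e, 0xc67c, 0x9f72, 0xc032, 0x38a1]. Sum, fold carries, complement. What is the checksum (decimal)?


Given words: [0x9e0e, 0xc67c, 0x9f72, 0xc032, 0x38a1]
Step 1: Sum all words
Raw sum = 40462 + 50812 + 40818 + 49202 + 14497 = 195791
Step 2: Fold carry: (64719 + 2) = 64721
One's complement = ~64721 & 0xFFFF = 814

814


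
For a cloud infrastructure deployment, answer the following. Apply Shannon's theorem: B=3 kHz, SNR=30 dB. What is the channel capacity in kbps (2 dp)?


Given: B = 3 kHz, SNR = 30 dB
SNR linear = 10^(30/10) = 1000
1 + SNR = 1001
log2(1001) = 9.9672262588
C = 3 * 1000 * 9.9672262588 = 29901.6788 bps
C = 29.901679 kbps -> 29.90 kbps (2 dp)

29.90


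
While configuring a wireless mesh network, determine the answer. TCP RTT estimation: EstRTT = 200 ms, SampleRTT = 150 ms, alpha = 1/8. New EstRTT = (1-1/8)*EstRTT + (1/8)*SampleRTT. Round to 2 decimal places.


Given: EstRTT = 200 ms, SampleRTT = 150 ms, alpha = 1/8
New EstRTT = (1 - alpha) * EstRTT + alpha * SampleRTT
(7/8) * 200 = 175
(1/8) * 150 = 18.75
New EstRTT = 175 + 18.75 = 193.75 ms -> 193.75 ms (2 dp)

193.75


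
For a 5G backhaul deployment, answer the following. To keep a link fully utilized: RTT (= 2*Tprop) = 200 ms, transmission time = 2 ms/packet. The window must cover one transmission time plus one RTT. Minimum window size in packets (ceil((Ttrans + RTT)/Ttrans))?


Given: Ttrans = 2 ms, RTT = 200 ms (= 2 * Tprop, Tprop = 100 ms)
Time until first ACK returns = Ttrans + RTT = 2 + 200 = 202 ms
Need W * Ttrans >= Ttrans + RTT  ->  W >= (Ttrans + RTT) / Ttrans
(Ttrans + RTT) / Ttrans = 202 / 2 = 101
W_min = ceil(101) = 101

101


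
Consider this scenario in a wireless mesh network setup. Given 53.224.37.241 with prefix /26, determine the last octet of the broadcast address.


Given: IP = 53.224.37.241, prefix = /26
Host bits = 32 - 26 = 6
Network last octet = 241 AND mask = 192
Host part size = 2^6 - 1 = 63
Broadcast last octet = 192 OR 63 = 255

255


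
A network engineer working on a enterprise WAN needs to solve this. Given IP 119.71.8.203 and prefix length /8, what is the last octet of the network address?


Given: IP = 119.71.8.203, prefix = /8
Subnet mask = 255.0.0.0
Last octet of IP: 203
Last octet of mask: 0
Network last octet = 203 AND 0 = 0

0


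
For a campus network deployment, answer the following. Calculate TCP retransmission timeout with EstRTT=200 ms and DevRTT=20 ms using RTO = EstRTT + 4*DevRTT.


Given: EstRTT = 200 ms, DevRTT = 20 ms
Timeout = EstRTT + 4 * DevRTT
4 * DevRTT = 4 * 20 = 80
Timeout = 200 + 80 = 280 ms

280


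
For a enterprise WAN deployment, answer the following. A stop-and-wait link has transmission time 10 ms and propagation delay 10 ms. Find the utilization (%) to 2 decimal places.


Given: Ttrans = 10 ms, Tprop = 10 ms
RTT = 2 * Tprop = 2 * 10 = 20 ms
U = Ttrans / (Ttrans + RTT)
U = 10 / (10 + 20)
U = 10 / 30 = 0.333333
U% = 33.33%

33.33


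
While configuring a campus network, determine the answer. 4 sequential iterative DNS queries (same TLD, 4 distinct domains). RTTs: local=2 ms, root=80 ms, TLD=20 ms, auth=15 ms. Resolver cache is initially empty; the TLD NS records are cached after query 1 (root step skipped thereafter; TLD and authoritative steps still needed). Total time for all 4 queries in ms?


Lookup 1 (cold cache): local + root + TLD + auth = 2 + 80 + 20 + 15 = 117 ms
Lookups 2..4 (TLD NS cached -> skip root; new domain -> still ask TLD and auth): local + TLD + auth = 2 + 20 + 15 = 37 ms each
Remaining 3 lookups: 3 * 37 = 111 ms
Total = 117 + 111 = 228 ms

228


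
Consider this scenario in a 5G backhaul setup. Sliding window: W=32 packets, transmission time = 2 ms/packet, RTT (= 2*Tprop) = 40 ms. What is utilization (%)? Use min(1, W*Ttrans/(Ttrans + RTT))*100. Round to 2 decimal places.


Given: W = 32, Ttrans = 2 ms, RTT = 40 ms (= 2 * Tprop, Tprop = 20 ms)
Cycle time = Ttrans + RTT = 2 + 40 = 42 ms (first packet sent until its ACK returns)
W * Ttrans = 32 * 2 = 64 ms of sending per cycle
W * Ttrans / (Ttrans + RTT) = 64 / 42 = 1.523810
U = min(1, 1.523810) = 1.000000
U% = 100.00%

100.00


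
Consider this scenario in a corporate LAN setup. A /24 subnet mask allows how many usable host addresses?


Given: subnet mask /24
Host bits = 32 - 24 = 8
Total addresses = 2^8 = 256
Usable hosts = 256 - 2 (network + broadcast) = 254

254


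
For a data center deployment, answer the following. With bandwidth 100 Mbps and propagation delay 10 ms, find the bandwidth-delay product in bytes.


Given: bandwidth = 100 Mbps, delay = 10 ms
BDP in bits = 100 * 10^6 * 10 / 1000
BDP in bits = 1000000
BDP in bytes = 1000000 / 8 = 125000

125000


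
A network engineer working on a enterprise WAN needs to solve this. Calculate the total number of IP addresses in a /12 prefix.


Given: CIDR prefix /12
Host bits = 32 - 12 = 20
Total addresses = 2^20 = 1048576

1048576


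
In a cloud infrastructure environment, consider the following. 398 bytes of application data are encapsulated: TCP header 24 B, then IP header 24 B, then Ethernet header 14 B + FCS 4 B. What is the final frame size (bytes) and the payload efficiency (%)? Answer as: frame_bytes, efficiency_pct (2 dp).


TCP segment = 398 + 24 = 422 B
IP packet = 422 + 24 = 446 B
Ethernet frame = 446 + 14 + 4 = 464 B
Efficiency = app / frame = 398 / 464 = 0.857759 = 85.7759% -> 85.78% (2 dp)

464, 85.78


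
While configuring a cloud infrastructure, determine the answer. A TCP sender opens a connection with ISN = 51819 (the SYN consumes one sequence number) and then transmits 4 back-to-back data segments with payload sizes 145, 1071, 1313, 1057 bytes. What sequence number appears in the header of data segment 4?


The SYN occupies sequence number ISN = 51819, so the first data byte is ISN + 1 = 51820.
SEQ of data segment i = (ISN + 1) + sum of payload sizes of segments 1..i-1.
Segment 1: SEQ = 51820, payload = 145 bytes
Segment 2: SEQ = 51965, payload = 1071 bytes
Segment 3: SEQ = 53036, payload = 1313 bytes
Segment 4: SEQ = 54349, payload = 1057 bytes
SEQ of segment 4 = 51820 + 145 + 1071 + 1313 = 54349

54349


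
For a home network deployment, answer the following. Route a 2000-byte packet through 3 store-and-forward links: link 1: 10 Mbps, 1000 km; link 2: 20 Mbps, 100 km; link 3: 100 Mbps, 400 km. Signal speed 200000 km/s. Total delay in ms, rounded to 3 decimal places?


Packet = 2000 bytes = 16000 bits. Store-and-forward: sum (t_trans + t_prop) per link.
Link 1: t_trans = 16000/(10*10^6) s = 1.6000 ms; t_prop = 1000/200000 s = 5.0000 ms; subtotal = 6.6000 ms
Link 2: t_trans = 16000/(20*10^6) s = 0.8000 ms; t_prop = 100/200000 s = 0.5000 ms; subtotal = 1.3000 ms
Link 3: t_trans = 16000/(100*10^6) s = 0.1600 ms; t_prop = 400/200000 s = 2.0000 ms; subtotal = 2.1600 ms
End-to-end = 6.6000 + 1.3000 + 2.1600 = 10.0600 ms -> 10.060 ms (3 dp)

10.060


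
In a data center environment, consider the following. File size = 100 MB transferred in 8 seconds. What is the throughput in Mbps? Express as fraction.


Given: file = 100 MB, time = 8 s
File in Mb = 100 * 8 = 800 Mb
Throughput = 800 / 8 Mbps
Throughput = 100 Mbps

100


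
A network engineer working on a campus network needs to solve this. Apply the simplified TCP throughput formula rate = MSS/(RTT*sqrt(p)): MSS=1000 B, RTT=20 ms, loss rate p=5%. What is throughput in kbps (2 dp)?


Given: MSS = 1000 bytes, RTT = 20 ms, loss = 5%
RTT in seconds = 20 / 1000 = 0.02
Loss rate = 5% = 0.05
sqrt(loss) = sqrt(0.05) = 0.223606797750
Throughput (bytes/s) = 1000 / (0.02 * 0.223606797750) = 223606.7977
Throughput (kbps) = 223606.7977 * 8 / 1000 = 1788.854382 -> 1788.85 kbps (2 dp)

1788.85


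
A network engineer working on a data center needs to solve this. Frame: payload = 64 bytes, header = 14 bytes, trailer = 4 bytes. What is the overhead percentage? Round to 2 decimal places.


Given: payload = 64 B, header = 14 B, trailer = 4 B
Overhead bytes = header + trailer = 14 + 4 = 18
Total frame = payload + overhead = 64 + 18 = 82
Overhead % = 18 / 82 * 100 = 21.9512% -> 21.95% (2 dp)

21.95


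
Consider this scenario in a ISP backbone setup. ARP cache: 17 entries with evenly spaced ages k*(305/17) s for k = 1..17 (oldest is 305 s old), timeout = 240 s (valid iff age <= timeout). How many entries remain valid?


Ages are k * 305/17 s for k = 1..17 (spacing = 17.9412 s).
Entry k is valid iff k * 305/17 <= 240 iff k <= 17 * 240 / 305 = 13.3770
n_valid = floor(13.3770) = 13
(n_stale = 17 - 13 = 4)

13


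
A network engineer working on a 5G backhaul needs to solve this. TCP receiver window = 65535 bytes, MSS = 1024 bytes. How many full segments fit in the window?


Given: RWND = 65535 bytes, MSS = 1024 bytes
Full segments = floor(RWND / MSS)
Full segments = floor(65535 / 1024)
Full segments = floor(63.999) = 63

63


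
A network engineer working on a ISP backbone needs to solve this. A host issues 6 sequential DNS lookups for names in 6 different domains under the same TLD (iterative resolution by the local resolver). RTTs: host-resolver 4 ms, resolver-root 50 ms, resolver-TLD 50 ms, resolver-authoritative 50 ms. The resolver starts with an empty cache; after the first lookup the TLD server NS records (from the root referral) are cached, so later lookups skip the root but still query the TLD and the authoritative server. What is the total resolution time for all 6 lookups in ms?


Lookup 1 (cold cache): local + root + TLD + auth = 4 + 50 + 50 + 50 = 154 ms
Lookups 2..6 (TLD NS cached -> skip root; new domain -> still ask TLD and auth): local + TLD + auth = 4 + 50 + 50 = 104 ms each
Remaining 5 lookups: 5 * 104 = 520 ms
Total = 154 + 520 = 674 ms

674


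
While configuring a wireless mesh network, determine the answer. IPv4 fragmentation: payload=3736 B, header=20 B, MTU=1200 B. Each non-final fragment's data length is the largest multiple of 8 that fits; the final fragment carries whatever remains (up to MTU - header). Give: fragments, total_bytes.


Max data per non-final fragment = floor((MTU - header)/8)*8 = floor((1200 - 20)/8)*8 = floor(1180/8)*8 = 1176 B
Final fragment needs no 8-byte alignment: it can carry up to MTU - header = 1180 B
Non-final fragments needed = ceil((payload - 1180) / 1176) = ceil(2556/1176) = ceil(2.1735) = 3
Number of fragments = 3 + 1 = 4
Fragment sizes (data): 3 * 1176 B + 208 B (last, 208 <= 1180 OK)
Total bytes sent = payload + n_frags * header = 3736 + 4*20 = 3736 + 80 = 3816 B

4, 3816


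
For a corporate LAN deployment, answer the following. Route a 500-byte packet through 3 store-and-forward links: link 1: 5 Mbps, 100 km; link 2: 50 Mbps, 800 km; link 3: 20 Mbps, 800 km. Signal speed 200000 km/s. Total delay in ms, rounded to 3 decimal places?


Packet = 500 bytes = 4000 bits. Store-and-forward: sum (t_trans + t_prop) per link.
Link 1: t_trans = 4000/(5*10^6) s = 0.8000 ms; t_prop = 100/200000 s = 0.5000 ms; subtotal = 1.3000 ms
Link 2: t_trans = 4000/(50*10^6) s = 0.0800 ms; t_prop = 800/200000 s = 4.0000 ms; subtotal = 4.0800 ms
Link 3: t_trans = 4000/(20*10^6) s = 0.2000 ms; t_prop = 800/200000 s = 4.0000 ms; subtotal = 4.2000 ms
End-to-end = 1.3000 + 4.0800 + 4.2000 = 9.5800 ms -> 9.580 ms (3 dp)

9.580


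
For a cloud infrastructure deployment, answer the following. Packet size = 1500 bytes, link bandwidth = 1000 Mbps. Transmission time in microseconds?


Given: packet = 1500 bytes, bandwidth = 1000 Mbps
Packet in bits = 1500 * 8 = 12000 bits
Bandwidth = 1000 * 10^6 = 1000000000 bps
Time = 12000 / 1000000000 seconds
Time in us = 12000 * 10^6 / 1000000000 = 12

12


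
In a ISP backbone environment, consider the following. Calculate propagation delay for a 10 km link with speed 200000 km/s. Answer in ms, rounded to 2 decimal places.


Given: distance = 10 km, speed = 200000 km/s
Delay = distance / speed = 10 / 200000 seconds
Delay in ms = 10 * 1000 / 200000
Delay = 0.0500 ms
Rounded to 2 dp = 0.05 ms

0.05


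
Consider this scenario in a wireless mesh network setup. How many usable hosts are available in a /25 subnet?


Given: subnet mask /25
Host bits = 32 - 25 = 7
Total addresses = 2^7 = 128
Usable hosts = 128 - 2 (network + broadcast) = 126

126


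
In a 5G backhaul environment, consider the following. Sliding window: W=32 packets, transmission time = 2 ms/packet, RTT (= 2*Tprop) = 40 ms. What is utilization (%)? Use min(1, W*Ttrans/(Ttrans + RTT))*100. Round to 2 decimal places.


Given: W = 32, Ttrans = 2 ms, RTT = 40 ms (= 2 * Tprop, Tprop = 20 ms)
Cycle time = Ttrans + RTT = 2 + 40 = 42 ms (first packet sent until its ACK returns)
W * Ttrans = 32 * 2 = 64 ms of sending per cycle
W * Ttrans / (Ttrans + RTT) = 64 / 42 = 1.523810
U = min(1, 1.523810) = 1.000000
U% = 100.00%

100.00


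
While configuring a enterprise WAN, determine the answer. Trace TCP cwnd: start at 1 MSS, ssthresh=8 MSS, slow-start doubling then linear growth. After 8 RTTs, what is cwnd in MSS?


RTT 0: cwnd = 1 MSS (initial)
RTT 1: cwnd = 2 MSS (slow start, doubled)
RTT 2: cwnd = 4 MSS (slow start, doubled)
RTT 3: cwnd = 8 MSS (slow start, doubled)
RTT 4: cwnd = 9 MSS (congestion avoidance, +1)
RTT 5: cwnd = 10 MSS (congestion avoidance, +1)
RTT 6: cwnd = 11 MSS (congestion avoidance, +1)
RTT 7: cwnd = 12 MSS (congestion avoidance, +1)
RTT 8: cwnd = 13 MSS (congestion avoidance, +1)

13


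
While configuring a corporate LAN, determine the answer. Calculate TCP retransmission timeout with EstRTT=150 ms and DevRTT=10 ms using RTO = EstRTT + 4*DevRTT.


Given: EstRTT = 150 ms, DevRTT = 10 ms
Timeout = EstRTT + 4 * DevRTT
4 * DevRTT = 4 * 10 = 40
Timeout = 150 + 40 = 190 ms

190


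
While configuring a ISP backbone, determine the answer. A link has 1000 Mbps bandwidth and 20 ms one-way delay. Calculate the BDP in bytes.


Given: bandwidth = 1000 Mbps, delay = 20 ms
BDP in bits = 1000 * 10^6 * 20 / 1000
BDP in bits = 20000000
BDP in bytes = 20000000 / 8 = 2500000

2500000


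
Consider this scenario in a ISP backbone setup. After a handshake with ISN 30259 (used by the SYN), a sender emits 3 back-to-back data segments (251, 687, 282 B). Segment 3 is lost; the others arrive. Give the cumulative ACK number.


SYN uses sequence number 30259; first data byte = ISN + 1 = 30260.
Segment 1: SEQ = 30260, len = 251 B, covers [30260, 30510]
Segment 2: SEQ = 30511, len = 687 B, covers [30511, 31197]
Segment 3: SEQ = 31198, len = 282 B, covers [31198, 31479] [LOST]
In-order data received: bytes [30260, 31197] (segments 1..2).
Segment 3 missing -> gap begins at byte 31198.
Cumulative ACK = next expected in-order byte = 30260 + 251 + 687 = 31198

31198


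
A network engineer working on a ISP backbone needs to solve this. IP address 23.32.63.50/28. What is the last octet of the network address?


Given: IP = 23.32.63.50, prefix = /28
Subnet mask = 255.255.255.240
Last octet of IP: 50
Last octet of mask: 240
Network last octet = 50 AND 240 = 48

48


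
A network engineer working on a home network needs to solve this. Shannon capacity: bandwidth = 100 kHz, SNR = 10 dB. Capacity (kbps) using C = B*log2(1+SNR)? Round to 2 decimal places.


Given: B = 100 kHz, SNR = 10 dB
SNR linear = 10^(10/10) = 10
1 + SNR = 11
log2(11) = 3.4594316186
C = 100 * 1000 * 3.4594316186 = 345943.1619 bps
C = 345.943162 kbps -> 345.94 kbps (2 dp)

345.94


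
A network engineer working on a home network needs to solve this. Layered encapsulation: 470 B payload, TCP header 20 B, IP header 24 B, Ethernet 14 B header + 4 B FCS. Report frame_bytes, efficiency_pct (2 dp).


TCP segment = 470 + 20 = 490 B
IP packet = 490 + 24 = 514 B
Ethernet frame = 514 + 14 + 4 = 532 B
Efficiency = app / frame = 470 / 532 = 0.883459 = 88.3459% -> 88.35% (2 dp)

532, 88.35


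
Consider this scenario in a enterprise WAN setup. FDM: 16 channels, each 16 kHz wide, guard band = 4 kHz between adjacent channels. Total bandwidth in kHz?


Given: 16 channels, 16 kHz each, guard = 4 kHz
Channel bandwidth = 16 * 16 = 256 kHz
Guard bands = 15 gaps * 4 kHz = 60 kHz
Total = 256 + 60 = 316 kHz

316


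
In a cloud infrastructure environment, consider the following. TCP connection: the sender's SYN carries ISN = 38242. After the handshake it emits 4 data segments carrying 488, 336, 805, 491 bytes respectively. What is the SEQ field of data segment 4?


The SYN occupies sequence number ISN = 38242, so the first data byte is ISN + 1 = 38243.
SEQ of data segment i = (ISN + 1) + sum of payload sizes of segments 1..i-1.
Segment 1: SEQ = 38243, payload = 488 bytes
Segment 2: SEQ = 38731, payload = 336 bytes
Segment 3: SEQ = 39067, payload = 805 bytes
Segment 4: SEQ = 39872, payload = 491 bytes
SEQ of segment 4 = 38243 + 488 + 336 + 805 = 39872

39872


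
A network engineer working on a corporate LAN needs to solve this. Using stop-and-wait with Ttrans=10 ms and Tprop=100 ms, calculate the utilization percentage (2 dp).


Given: Ttrans = 10 ms, Tprop = 100 ms
RTT = 2 * Tprop = 2 * 100 = 200 ms
U = Ttrans / (Ttrans + RTT)
U = 10 / (10 + 200)
U = 10 / 210 = 0.047619
U% = 4.76%

4.76


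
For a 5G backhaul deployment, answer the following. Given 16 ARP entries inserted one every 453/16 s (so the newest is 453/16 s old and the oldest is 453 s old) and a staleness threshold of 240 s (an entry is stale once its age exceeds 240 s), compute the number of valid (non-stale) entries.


Ages are k * 453/16 s for k = 1..16 (spacing = 28.3125 s).
Entry k is valid iff k * 453/16 <= 240 iff k <= 16 * 240 / 453 = 8.4768
n_valid = floor(8.4768) = 8
(n_stale = 16 - 8 = 8)

8


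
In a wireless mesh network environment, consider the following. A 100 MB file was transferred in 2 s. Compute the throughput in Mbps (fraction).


Given: file = 100 MB, time = 2 s
File in Mb = 100 * 8 = 800 Mb
Throughput = 800 / 2 Mbps
Throughput = 400 Mbps

400


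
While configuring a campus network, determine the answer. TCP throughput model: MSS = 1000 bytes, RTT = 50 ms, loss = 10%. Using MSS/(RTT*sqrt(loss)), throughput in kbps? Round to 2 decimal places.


Given: MSS = 1000 bytes, RTT = 50 ms, loss = 10%
RTT in seconds = 50 / 1000 = 0.05
Loss rate = 10% = 0.1
sqrt(loss) = sqrt(0.1) = 0.316227766017
Throughput (bytes/s) = 1000 / (0.05 * 0.316227766017) = 63245.5532
Throughput (kbps) = 63245.5532 * 8 / 1000 = 505.964426 -> 505.96 kbps (2 dp)

505.96


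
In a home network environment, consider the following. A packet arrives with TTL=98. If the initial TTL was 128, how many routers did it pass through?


Given: initial TTL = 128, received TTL = 98
Hops = initial TTL - received TTL
Hops = 128 - 98 = 30

30


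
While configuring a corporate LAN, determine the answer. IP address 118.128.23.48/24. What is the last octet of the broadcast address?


Given: IP = 118.128.23.48, prefix = /24
Host bits = 32 - 24 = 8
Network last octet = 48 AND mask = 0
Host part size = 2^8 - 1 = 255
Broadcast last octet = 0 OR 255 = 255

255


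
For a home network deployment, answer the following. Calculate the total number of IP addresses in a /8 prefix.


Given: CIDR prefix /8
Host bits = 32 - 8 = 24
Total addresses = 2^24 = 16777216

16777216


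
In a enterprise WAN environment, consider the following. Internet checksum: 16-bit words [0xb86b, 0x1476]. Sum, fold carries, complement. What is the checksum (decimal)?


Given words: [0xb86b, 0x1476]
Step 1: Sum all words
Raw sum = 47211 + 5238 = 52449
One's complement = ~52449 & 0xFFFF = 13086

13086


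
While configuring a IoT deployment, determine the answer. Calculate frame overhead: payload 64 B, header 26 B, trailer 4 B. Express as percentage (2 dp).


Given: payload = 64 B, header = 26 B, trailer = 4 B
Overhead bytes = header + trailer = 26 + 4 = 30
Total frame = payload + overhead = 64 + 30 = 94
Overhead % = 30 / 94 * 100 = 31.9149% -> 31.91% (2 dp)

31.91


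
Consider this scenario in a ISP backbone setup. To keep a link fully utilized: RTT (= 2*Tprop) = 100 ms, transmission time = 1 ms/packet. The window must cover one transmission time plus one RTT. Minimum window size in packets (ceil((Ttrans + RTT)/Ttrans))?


Given: Ttrans = 1 ms, RTT = 100 ms (= 2 * Tprop, Tprop = 50 ms)
Time until first ACK returns = Ttrans + RTT = 1 + 100 = 101 ms
Need W * Ttrans >= Ttrans + RTT  ->  W >= (Ttrans + RTT) / Ttrans
(Ttrans + RTT) / Ttrans = 101 / 1 = 101
W_min = ceil(101) = 101

101


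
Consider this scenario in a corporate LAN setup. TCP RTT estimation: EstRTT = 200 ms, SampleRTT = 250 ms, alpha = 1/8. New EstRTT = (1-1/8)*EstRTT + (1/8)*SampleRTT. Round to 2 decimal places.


Given: EstRTT = 200 ms, SampleRTT = 250 ms, alpha = 1/8
New EstRTT = (1 - alpha) * EstRTT + alpha * SampleRTT
(7/8) * 200 = 175
(1/8) * 250 = 31.25
New EstRTT = 175 + 31.25 = 206.25 ms -> 206.25 ms (2 dp)

206.25


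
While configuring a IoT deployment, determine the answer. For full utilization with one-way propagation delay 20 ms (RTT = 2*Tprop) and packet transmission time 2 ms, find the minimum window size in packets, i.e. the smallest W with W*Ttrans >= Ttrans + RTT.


Given: Ttrans = 2 ms, RTT = 40 ms (= 2 * Tprop, Tprop = 20 ms)
Time until first ACK returns = Ttrans + RTT = 2 + 40 = 42 ms
Need W * Ttrans >= Ttrans + RTT  ->  W >= (Ttrans + RTT) / Ttrans
(Ttrans + RTT) / Ttrans = 42 / 2 = 21
W_min = ceil(21) = 21

21


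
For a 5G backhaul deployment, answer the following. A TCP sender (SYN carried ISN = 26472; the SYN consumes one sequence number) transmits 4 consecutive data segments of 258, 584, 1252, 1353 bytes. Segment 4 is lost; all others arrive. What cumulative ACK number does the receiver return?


SYN uses sequence number 26472; first data byte = ISN + 1 = 26473.
Segment 1: SEQ = 26473, len = 258 B, covers [26473, 26730]
Segment 2: SEQ = 26731, len = 584 B, covers [26731, 27314]
Segment 3: SEQ = 27315, len = 1252 B, covers [27315, 28566]
Segment 4: SEQ = 28567, len = 1353 B, covers [28567, 29919] [LOST]
In-order data received: bytes [26473, 28566] (segments 1..3).
Segment 4 missing -> gap begins at byte 28567.
Cumulative ACK = next expected in-order byte = 26473 + 258 + 584 + 1252 = 28567

28567


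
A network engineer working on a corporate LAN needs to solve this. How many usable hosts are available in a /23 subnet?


Given: subnet mask /23
Host bits = 32 - 23 = 9
Total addresses = 2^9 = 512
Usable hosts = 512 - 2 (network + broadcast) = 510

510


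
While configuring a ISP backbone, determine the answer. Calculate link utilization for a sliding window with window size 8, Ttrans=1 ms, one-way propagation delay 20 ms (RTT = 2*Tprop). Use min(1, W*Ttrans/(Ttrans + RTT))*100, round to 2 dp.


Given: W = 8, Ttrans = 1 ms, RTT = 40 ms (= 2 * Tprop, Tprop = 20 ms)
Cycle time = Ttrans + RTT = 1 + 40 = 41 ms (first packet sent until its ACK returns)
W * Ttrans = 8 * 1 = 8 ms of sending per cycle
W * Ttrans / (Ttrans + RTT) = 8 / 41 = 0.195122
U = min(1, 0.195122) = 0.195122
U% = 19.51%

19.51


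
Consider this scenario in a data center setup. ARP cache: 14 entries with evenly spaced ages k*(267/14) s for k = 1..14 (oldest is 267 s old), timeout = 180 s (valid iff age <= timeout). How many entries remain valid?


Ages are k * 267/14 s for k = 1..14 (spacing = 19.0714 s).
Entry k is valid iff k * 267/14 <= 180 iff k <= 14 * 180 / 267 = 9.4382
n_valid = floor(9.4382) = 9
(n_stale = 14 - 9 = 5)

9


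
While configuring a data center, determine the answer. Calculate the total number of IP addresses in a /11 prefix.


Given: CIDR prefix /11
Host bits = 32 - 11 = 21
Total addresses = 2^21 = 2097152

2097152


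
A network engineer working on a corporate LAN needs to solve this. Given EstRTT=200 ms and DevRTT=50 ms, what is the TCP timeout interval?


Given: EstRTT = 200 ms, DevRTT = 50 ms
Timeout = EstRTT + 4 * DevRTT
4 * DevRTT = 4 * 50 = 200
Timeout = 200 + 200 = 400 ms

400


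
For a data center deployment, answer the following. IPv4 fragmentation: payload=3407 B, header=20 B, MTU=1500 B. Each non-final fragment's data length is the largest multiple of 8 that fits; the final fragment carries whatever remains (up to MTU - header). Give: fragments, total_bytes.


Max data per non-final fragment = floor((MTU - header)/8)*8 = floor((1500 - 20)/8)*8 = floor(1480/8)*8 = 1480 B
Final fragment needs no 8-byte alignment: it can carry up to MTU - header = 1480 B
Non-final fragments needed = ceil((payload - 1480) / 1480) = ceil(1927/1480) = ceil(1.3020) = 2
Number of fragments = 2 + 1 = 3
Fragment sizes (data): 2 * 1480 B + 447 B (last, 447 <= 1480 OK)
Total bytes sent = payload + n_frags * header = 3407 + 3*20 = 3407 + 60 = 3467 B

3, 3467


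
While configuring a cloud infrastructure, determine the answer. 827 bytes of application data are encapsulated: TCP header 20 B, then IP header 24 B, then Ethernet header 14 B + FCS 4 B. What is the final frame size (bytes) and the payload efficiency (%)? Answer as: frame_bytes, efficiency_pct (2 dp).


TCP segment = 827 + 20 = 847 B
IP packet = 847 + 24 = 871 B
Ethernet frame = 871 + 14 + 4 = 889 B
Efficiency = app / frame = 827 / 889 = 0.930259 = 93.0259% -> 93.03% (2 dp)

889, 93.03


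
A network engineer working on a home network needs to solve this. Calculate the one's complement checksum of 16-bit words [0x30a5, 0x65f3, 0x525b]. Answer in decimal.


Given words: [0x30a5, 0x65f3, 0x525b]
Step 1: Sum all words
Raw sum = 12453 + 26099 + 21083 = 59635
One's complement = ~59635 & 0xFFFF = 5900

5900


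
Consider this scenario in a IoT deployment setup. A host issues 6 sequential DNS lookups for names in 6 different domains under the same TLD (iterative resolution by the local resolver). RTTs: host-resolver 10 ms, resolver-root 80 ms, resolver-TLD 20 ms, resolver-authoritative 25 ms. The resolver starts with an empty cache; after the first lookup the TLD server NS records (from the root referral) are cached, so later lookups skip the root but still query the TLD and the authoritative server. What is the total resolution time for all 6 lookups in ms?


Lookup 1 (cold cache): local + root + TLD + auth = 10 + 80 + 20 + 25 = 135 ms
Lookups 2..6 (TLD NS cached -> skip root; new domain -> still ask TLD and auth): local + TLD + auth = 10 + 20 + 25 = 55 ms each
Remaining 5 lookups: 5 * 55 = 275 ms
Total = 135 + 275 = 410 ms

410


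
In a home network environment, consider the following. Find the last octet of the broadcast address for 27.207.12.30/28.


Given: IP = 27.207.12.30, prefix = /28
Host bits = 32 - 28 = 4
Network last octet = 30 AND mask = 16
Host part size = 2^4 - 1 = 15
Broadcast last octet = 16 OR 15 = 31

31


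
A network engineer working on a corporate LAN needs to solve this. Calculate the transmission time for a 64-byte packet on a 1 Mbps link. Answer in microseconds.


Given: packet = 64 bytes, bandwidth = 1 Mbps
Packet in bits = 64 * 8 = 512 bits
Bandwidth = 1 * 10^6 = 1000000 bps
Time = 512 / 1000000 seconds
Time in us = 512 * 10^6 / 1000000 = 512

512


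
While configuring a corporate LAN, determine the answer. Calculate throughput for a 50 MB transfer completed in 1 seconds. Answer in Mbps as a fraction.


Given: file = 50 MB, time = 1 s
File in Mb = 50 * 8 = 400 Mb
Throughput = 400 / 1 Mbps
Throughput = 400 Mbps

400


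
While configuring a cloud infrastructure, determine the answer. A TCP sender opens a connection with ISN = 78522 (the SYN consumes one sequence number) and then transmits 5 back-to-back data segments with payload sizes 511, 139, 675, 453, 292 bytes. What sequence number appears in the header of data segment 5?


The SYN occupies sequence number ISN = 78522, so the first data byte is ISN + 1 = 78523.
SEQ of data segment i = (ISN + 1) + sum of payload sizes of segments 1..i-1.
Segment 1: SEQ = 78523, payload = 511 bytes
Segment 2: SEQ = 79034, payload = 139 bytes
Segment 3: SEQ = 79173, payload = 675 bytes
Segment 4: SEQ = 79848, payload = 453 bytes
Segment 5: SEQ = 80301, payload = 292 bytes
SEQ of segment 5 = 78523 + 511 + 139 + 675 + 453 = 80301

80301


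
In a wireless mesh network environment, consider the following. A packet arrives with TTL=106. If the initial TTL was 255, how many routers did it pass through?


Given: initial TTL = 255, received TTL = 106
Hops = initial TTL - received TTL
Hops = 255 - 106 = 149

149
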